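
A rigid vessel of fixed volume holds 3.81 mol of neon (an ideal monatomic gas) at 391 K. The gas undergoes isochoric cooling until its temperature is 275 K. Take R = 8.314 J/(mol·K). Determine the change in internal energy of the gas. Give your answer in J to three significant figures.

ΔU ≈ -5510 J

Constant volume ⇒ W = 0, so Q = ΔU = nCᵥΔT with Cᵥ = 3R/2 = 12.47 J/(mol·K).
ΔU = (3.81)(12.47)(275 − 391) = -5512 J.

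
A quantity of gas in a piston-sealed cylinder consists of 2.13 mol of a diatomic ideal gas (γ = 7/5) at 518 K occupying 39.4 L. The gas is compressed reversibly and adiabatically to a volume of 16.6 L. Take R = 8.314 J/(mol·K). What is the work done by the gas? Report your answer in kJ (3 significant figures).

Adiabatic: TV^(γ−1) = const with γ = 7/5.
T₂ = T₁ (V₁/V₂)^(γ−1) = 518 × (39.4/16.6)^0.4 = 518 × 1.413 = 732 K.
W_by = nCᵥ(T₁ − T₂) = (2.13)(20.79)(518 − 732) = -9472 J.

W ≈ -9.47 kJ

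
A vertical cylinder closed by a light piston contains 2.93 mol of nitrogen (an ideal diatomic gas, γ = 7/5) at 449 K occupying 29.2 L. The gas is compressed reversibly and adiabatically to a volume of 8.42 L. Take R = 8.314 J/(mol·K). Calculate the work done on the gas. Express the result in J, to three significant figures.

Adiabatic: TV^(γ−1) = const with γ = 7/5.
T₂ = T₁ (V₁/V₂)^(γ−1) = 449 × (29.2/8.42)^0.4 = 449 × 1.644 = 738.4 K.
W_by = nCᵥ(T₁ − T₂) = (2.93)(20.79)(449 − 738.4) = -17623 J.
Work on gas = −W_by = 17623 J.

W ≈ 17600 J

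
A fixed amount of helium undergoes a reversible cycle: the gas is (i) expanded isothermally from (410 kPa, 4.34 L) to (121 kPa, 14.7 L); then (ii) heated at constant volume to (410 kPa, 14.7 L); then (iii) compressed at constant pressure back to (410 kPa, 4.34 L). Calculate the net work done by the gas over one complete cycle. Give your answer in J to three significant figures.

W_net ≈ -2080 J

Leg (i): W = PᵢVᵢ ln(V_f/Vᵢ) = (1779) ln(14.7/4.34) = 2171 J.
Leg (ii): W = 0.
Leg (iii): W = PΔV = (410)(4.34 − 14.7) = -4248 J.
W_net = 2171 − 4248 = -2077 J.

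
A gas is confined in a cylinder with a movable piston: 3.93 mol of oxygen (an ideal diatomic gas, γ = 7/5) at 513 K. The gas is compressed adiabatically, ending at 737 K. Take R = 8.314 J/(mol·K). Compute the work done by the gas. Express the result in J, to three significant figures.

W ≈ -18300 J

Adiabatic ⇒ Q = 0, so W_by = −ΔU = nCᵥ(T₁ − T₂).
Cᵥ = 5R/2 = 20.79 J/(mol·K).
W = (3.93)(20.79)(513 − 737) = -18297 J.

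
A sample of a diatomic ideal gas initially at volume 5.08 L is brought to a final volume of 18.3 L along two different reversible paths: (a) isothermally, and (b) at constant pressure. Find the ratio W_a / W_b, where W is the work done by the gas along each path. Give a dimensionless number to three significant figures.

Path (a) isothermal: W = P₁V₁ ln(V₂/V₁) → W_a/(P₁V₁) = 1.282.
Path (b) isobaric: W = P₁(V₂ − V₁) → W_b/(P₁V₁) = 2.602.
W_a / W_b = 1.282 / 2.602 = 0.4925.

W_a / W_b ≈ 0.492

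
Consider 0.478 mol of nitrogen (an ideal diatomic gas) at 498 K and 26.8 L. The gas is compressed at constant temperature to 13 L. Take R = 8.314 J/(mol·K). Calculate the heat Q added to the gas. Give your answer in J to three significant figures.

Q ≈ -1430 J

Isothermal ⇒ ΔU = 0, so Q = W = nRT ln(V₂/V₁).
Q = (0.478)(8.314)(498) ln(13/26.8) = 1979 × -0.7235 = -1432 J.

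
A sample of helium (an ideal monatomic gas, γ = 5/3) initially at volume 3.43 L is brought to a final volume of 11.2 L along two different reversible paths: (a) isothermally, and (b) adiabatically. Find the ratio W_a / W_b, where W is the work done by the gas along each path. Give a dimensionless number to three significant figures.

W_a / W_b ≈ 1.45

Path (a) isothermal: W = P₁V₁ ln(V₂/V₁) → W_a/(P₁V₁) = 1.183.
Path (b) adiabatic: W = P₁V₁(1 − (V₁/V₂)^(γ−1))/(γ−1) → W_b/(P₁V₁) = 0.8185.
W_a / W_b = 1.183 / 0.8185 = 1.446.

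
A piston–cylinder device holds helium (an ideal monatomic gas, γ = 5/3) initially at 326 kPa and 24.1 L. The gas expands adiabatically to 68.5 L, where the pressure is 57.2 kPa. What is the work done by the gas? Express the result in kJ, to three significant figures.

W ≈ 5.91 kJ

Adiabatic: W = (P₁V₁ − P₂V₂)/(γ − 1) with γ = 5/3.
P₁V₁ = 7857 J, P₂V₂ = 3918 J.
W = (7857 − 3918) / 0.6667 = 5908 J.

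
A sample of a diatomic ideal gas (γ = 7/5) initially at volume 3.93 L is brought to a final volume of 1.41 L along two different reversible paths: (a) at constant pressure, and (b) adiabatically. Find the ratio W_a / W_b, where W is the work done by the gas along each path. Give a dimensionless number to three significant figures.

Path (a) isobaric: W = P₁(V₂ − V₁) → W_a/(P₁V₁) = -0.6412.
Path (b) adiabatic: W = P₁V₁(1 − (V₁/V₂)^(γ−1))/(γ−1) → W_b/(P₁V₁) = -1.267.
W_a / W_b = -0.6412 / -1.267 = 0.506.

W_a / W_b ≈ 0.506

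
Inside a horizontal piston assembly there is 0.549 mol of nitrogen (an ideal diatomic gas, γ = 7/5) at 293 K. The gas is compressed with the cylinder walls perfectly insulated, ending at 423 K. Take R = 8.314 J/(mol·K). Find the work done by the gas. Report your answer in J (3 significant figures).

Adiabatic ⇒ Q = 0, so W_by = −ΔU = nCᵥ(T₁ − T₂).
Cᵥ = 5R/2 = 20.79 J/(mol·K).
W = (0.549)(20.79)(293 − 423) = -1483 J.

W ≈ -1480 J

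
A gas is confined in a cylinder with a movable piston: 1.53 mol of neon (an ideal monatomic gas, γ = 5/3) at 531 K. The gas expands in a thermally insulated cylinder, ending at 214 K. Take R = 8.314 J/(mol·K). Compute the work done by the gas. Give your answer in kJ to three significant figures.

W ≈ 6.05 kJ

Adiabatic ⇒ Q = 0, so W_by = −ΔU = nCᵥ(T₁ − T₂).
Cᵥ = 3R/2 = 12.47 J/(mol·K).
W = (1.53)(12.47)(531 − 214) = 6049 J.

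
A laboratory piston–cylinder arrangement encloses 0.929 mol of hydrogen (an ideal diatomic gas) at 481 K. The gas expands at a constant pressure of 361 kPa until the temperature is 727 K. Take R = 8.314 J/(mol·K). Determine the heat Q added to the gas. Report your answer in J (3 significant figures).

Isobaric: W = nRΔT = (0.929)(8.314)(246) = 1900 J.
ΔU = nCᵥΔT with Cᵥ = 5R/2: ΔU = (0.929)(20.79)(246) = 4750 J.
Q = ΔU + W = 4750 + 1900 = 6650 J.

Q ≈ 6650 J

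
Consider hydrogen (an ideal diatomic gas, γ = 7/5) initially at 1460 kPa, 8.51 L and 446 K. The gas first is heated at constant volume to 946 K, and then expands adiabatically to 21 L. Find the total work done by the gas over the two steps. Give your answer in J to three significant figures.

W_total ≈ 20000 J

Step 1 (isochoric): W = 0 (constant volume).
After step 1: P = 3097 kPa (V unchanged).
Step 2 (adiabatic): W = (P₁V₁ − P₂V₂)/(γ−1) = (26354 − 18362)/0.4 = 19979 J.
W_total = 0 + 19979 = 19979 J.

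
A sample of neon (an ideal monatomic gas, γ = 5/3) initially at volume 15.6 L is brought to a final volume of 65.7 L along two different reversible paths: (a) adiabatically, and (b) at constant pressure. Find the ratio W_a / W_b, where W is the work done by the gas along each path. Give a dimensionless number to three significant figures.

Path (a) adiabatic: W = P₁V₁(1 − (V₁/V₂)^(γ−1))/(γ−1) → W_a/(P₁V₁) = 0.9248.
Path (b) isobaric: W = P₁(V₂ − V₁) → W_b/(P₁V₁) = 3.212.
W_a / W_b = 0.9248 / 3.212 = 0.288.

W_a / W_b ≈ 0.288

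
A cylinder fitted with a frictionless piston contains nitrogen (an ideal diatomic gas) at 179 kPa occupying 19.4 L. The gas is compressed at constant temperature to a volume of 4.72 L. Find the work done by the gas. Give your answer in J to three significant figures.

Isothermal: W = nRT ln(V₂/V₁) = P₁V₁ ln(V₂/V₁).
P₁V₁ = (179 kPa)(19.4 L) = 3473 J.
W = 3473 × ln(4.72/19.4) = 3473 × -1.413
W_by_gas = -4908 J.

W ≈ -4910 J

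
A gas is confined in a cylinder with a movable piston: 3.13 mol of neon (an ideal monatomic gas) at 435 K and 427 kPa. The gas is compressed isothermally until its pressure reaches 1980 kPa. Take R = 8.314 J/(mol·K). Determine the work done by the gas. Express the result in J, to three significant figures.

W ≈ -17400 J

Isothermal process: W = nRT ln(V₂/V₁) = nRT ln(P₁/P₂).
W = (3.13)(8.314)(435) × ln(427/1980)
  = 11320 × ln(0.2157) = 11320 × -1.534
W_by_gas = -17366 J.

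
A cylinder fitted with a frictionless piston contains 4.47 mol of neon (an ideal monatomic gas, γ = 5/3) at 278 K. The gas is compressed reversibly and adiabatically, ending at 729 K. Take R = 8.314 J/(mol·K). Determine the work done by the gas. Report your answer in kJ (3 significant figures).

Adiabatic ⇒ Q = 0, so W_by = −ΔU = nCᵥ(T₁ − T₂).
Cᵥ = 3R/2 = 12.47 J/(mol·K).
W = (4.47)(12.47)(278 − 729) = -25141 J.

W ≈ -25.1 kJ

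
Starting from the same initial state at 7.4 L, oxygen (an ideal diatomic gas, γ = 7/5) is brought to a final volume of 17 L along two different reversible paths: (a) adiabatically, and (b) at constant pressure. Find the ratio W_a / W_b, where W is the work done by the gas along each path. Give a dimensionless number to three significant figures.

W_a / W_b ≈ 0.545

Path (a) adiabatic: W = P₁V₁(1 − (V₁/V₂)^(γ−1))/(γ−1) → W_a/(P₁V₁) = 0.7075.
Path (b) isobaric: W = P₁(V₂ − V₁) → W_b/(P₁V₁) = 1.297.
W_a / W_b = 0.7075 / 1.297 = 0.5454.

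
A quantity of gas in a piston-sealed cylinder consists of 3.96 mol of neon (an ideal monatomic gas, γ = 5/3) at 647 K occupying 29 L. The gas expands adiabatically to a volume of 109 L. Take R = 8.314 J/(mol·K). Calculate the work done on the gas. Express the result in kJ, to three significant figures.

Adiabatic: TV^(γ−1) = const with γ = 5/3.
T₂ = T₁ (V₁/V₂)^(γ−1) = 647 × (29/109)^0.667 = 647 × 0.4137 = 267.6 K.
W_by = nCᵥ(T₁ − T₂) = (3.96)(12.47)(647 − 267.6) = 18735 J.
Work on gas = −W_by = -18735 J.

W ≈ -18.7 kJ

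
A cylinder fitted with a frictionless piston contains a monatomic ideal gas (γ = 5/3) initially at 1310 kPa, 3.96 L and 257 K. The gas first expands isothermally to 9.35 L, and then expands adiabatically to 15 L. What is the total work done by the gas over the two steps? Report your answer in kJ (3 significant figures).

W_total ≈ 6.56 kJ

Step 1 (isothermal): W = P₁V₁ ln(V₂/V₁) = (5188) ln(9.35/3.96) = 4457 J.
After step 1: P = 554.8 kPa, V = 9.35 L, T = 257 K.
Step 2 (adiabatic): W = (P₁V₁ − P₂V₂)/(γ−1) = (5188 − 3785)/0.667 = 2103 J.
W_total = 4457 + 2103 = 6560 J.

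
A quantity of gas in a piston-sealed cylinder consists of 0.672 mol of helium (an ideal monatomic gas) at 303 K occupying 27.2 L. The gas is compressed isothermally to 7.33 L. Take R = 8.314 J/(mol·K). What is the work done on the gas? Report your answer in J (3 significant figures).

W ≈ 2220 J

Isothermal: W = nRT ln(V₂/V₁).
W = (0.672)(8.314)(303) × ln(7.33/27.2)
  = 1693 × -1.311
W_by_gas = -2220 J; work on gas = −W_by = 2220 J.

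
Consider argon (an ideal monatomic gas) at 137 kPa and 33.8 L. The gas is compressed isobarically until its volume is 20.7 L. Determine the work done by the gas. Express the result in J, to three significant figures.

W ≈ -1790 J

Isobaric: W = P ΔV.
W = (137 kPa)(20.7 − 33.8 L) = (137)(-13.1) = -1795 J.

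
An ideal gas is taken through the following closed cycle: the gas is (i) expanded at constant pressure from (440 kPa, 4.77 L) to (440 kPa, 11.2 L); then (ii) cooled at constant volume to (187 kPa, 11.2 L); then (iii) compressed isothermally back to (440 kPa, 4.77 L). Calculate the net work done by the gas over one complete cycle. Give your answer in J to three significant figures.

W_net ≈ 1040 J

Leg (i): W = PΔV = (440)(11.2 − 4.77) = 2829 J.
Leg (ii): W = 0.
Leg (iii): W = PᵢVᵢ ln(V_f/Vᵢ) = (2094) ln(4.77/11.2) = -1788 J.
W_net = 2829 − 1788 = 1041 J.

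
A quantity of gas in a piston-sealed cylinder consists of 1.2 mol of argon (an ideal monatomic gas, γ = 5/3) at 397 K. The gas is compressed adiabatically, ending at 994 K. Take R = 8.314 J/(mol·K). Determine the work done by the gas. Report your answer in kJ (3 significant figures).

W ≈ -8.93 kJ

Adiabatic ⇒ Q = 0, so W_by = −ΔU = nCᵥ(T₁ − T₂).
Cᵥ = 3R/2 = 12.47 J/(mol·K).
W = (1.2)(12.47)(397 − 994) = -8934 J.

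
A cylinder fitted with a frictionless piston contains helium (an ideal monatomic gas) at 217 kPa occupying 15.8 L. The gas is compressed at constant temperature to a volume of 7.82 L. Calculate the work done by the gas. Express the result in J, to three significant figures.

Isothermal: W = nRT ln(V₂/V₁) = P₁V₁ ln(V₂/V₁).
P₁V₁ = (217 kPa)(15.8 L) = 3429 J.
W = 3429 × ln(7.82/15.8) = 3429 × -0.7033
W_by_gas = -2411 J.

W ≈ -2410 J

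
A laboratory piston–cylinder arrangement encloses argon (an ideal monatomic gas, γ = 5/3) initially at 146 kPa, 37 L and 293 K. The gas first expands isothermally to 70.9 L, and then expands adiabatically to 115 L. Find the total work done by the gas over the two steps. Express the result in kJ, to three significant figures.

Step 1 (isothermal): W = P₁V₁ ln(V₂/V₁) = (5402) ln(70.9/37) = 3513 J.
After step 1: P = 76.19 kPa, V = 70.9 L, T = 293 K.
Step 2 (adiabatic): W = (P₁V₁ − P₂V₂)/(γ−1) = (5402 − 3913)/0.667 = 2233 J.
W_total = 3513 + 2233 = 5747 J.

W_total ≈ 5.75 kJ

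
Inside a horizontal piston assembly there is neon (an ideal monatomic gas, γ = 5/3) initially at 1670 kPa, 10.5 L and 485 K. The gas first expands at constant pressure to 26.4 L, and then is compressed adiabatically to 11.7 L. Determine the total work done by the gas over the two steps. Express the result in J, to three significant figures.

Step 1 (isobaric): W = PΔV = (1670 kPa)(26.4 − 10.5 L) = 26553 J.
After step 1: P = 1670 kPa, V = 26.4 L, T = 1219 K.
Step 2 (adiabatic): W = (P₁V₁ − P₂V₂)/(γ−1) = (44088 − 75846)/0.667 = -47637 J.
W_total = 26553 − 47637 = -21084 J.

W_total ≈ -21100 J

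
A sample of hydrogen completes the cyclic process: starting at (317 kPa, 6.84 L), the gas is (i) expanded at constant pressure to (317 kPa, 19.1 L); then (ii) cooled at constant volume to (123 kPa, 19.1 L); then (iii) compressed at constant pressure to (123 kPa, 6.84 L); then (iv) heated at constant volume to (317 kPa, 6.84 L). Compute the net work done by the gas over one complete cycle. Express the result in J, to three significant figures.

W_net ≈ 2380 J

Constant-volume legs do no work.
W(i) = (317)(19.1 − 6.84) = 3886 J; W(iii) = (123)(6.84 − 19.1) = -1508 J.
W_net = 3886 − 1508 = 2378 J (the clockwise enclosed area).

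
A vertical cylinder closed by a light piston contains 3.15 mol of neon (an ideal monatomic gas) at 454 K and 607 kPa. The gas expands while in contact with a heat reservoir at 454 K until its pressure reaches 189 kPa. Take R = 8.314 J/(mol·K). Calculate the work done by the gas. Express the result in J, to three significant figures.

W ≈ 13900 J

Isothermal process: W = nRT ln(V₂/V₁) = nRT ln(P₁/P₂).
W = (3.15)(8.314)(454) × ln(607/189)
  = 11890 × ln(3.212) = 11890 × 1.167
W_by_gas = 13873 J.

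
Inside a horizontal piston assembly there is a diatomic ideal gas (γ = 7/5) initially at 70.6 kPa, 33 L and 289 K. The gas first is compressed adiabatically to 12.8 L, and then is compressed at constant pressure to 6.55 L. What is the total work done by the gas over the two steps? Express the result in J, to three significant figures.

Step 1 (adiabatic): W = (P₁V₁ − P₂V₂)/(γ−1) = (2330 − 3403)/0.4 = -2683 J.
After step 1: P = 265.8 kPa, V = 12.8 L, T = 422.1 K.
Step 2 (isobaric): W = PΔV = (265.8 kPa)(6.55 − 12.8 L) = -1662 J.
W_total = -2683 − 1662 = -4344 J.

W_total ≈ -4340 J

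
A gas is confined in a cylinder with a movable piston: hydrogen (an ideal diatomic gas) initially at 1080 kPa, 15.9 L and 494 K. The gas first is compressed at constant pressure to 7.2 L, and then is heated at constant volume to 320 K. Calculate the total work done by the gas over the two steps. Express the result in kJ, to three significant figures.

Step 1 (isobaric): W = PΔV = (1080 kPa)(7.2 − 15.9 L) = -9396 J.
Step 2 (isochoric): W = 0 (constant volume).
W_total = -9396 + 0 = -9396 J.

W_total ≈ -9.40 kJ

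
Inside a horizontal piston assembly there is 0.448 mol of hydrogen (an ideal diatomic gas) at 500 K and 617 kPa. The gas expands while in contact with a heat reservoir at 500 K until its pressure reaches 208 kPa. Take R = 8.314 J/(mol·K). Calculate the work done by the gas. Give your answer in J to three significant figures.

Isothermal process: W = nRT ln(V₂/V₁) = nRT ln(P₁/P₂).
W = (0.448)(8.314)(500) × ln(617/208)
  = 1862 × ln(2.966) = 1862 × 1.087
W_by_gas = 2025 J.

W ≈ 2020 J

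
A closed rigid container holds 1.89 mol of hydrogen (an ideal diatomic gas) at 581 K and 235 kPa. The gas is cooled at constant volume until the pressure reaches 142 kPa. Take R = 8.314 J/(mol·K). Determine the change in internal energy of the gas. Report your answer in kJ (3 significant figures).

ΔU ≈ -9.03 kJ

Constant volume ⇒ W = 0, so Q = ΔU = nCᵥΔT with Cᵥ = 5R/2 = 20.79 J/(mol·K).
At constant V, T₂/T₁ = P₂/P₁ ⇒ ΔT = T₁(P₂/P₁ − 1) = 581·(142/235 − 1) = -229.9 K.
ΔU = (1.89)(20.79)(-229.9) = -9032 J.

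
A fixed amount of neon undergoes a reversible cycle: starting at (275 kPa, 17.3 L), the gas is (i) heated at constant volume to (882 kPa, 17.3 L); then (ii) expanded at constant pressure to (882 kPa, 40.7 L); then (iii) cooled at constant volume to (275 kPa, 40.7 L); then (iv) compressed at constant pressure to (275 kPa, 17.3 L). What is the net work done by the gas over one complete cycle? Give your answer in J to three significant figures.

Constant-volume legs do no work.
W(ii) = (882)(40.7 − 17.3) = 20639 J; W(iv) = (275)(17.3 − 40.7) = -6435 J.
W_net = 20639 − 6435 = 14204 J (the clockwise enclosed area).

W_net ≈ 14200 J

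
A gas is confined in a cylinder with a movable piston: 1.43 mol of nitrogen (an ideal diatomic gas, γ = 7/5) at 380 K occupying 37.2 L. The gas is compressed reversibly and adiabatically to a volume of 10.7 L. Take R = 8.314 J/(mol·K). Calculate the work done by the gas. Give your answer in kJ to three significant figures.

Adiabatic: TV^(γ−1) = const with γ = 7/5.
T₂ = T₁ (V₁/V₂)^(γ−1) = 380 × (37.2/10.7)^0.4 = 380 × 1.646 = 625.5 K.
W_by = nCᵥ(T₁ − T₂) = (1.43)(20.79)(380 − 625.5) = -7298 J.

W ≈ -7.30 kJ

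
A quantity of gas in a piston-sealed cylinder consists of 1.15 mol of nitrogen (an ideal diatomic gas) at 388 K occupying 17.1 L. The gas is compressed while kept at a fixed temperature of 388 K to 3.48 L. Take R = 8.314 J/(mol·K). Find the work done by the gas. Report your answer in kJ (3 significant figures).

W ≈ -5.91 kJ

Isothermal: W = nRT ln(V₂/V₁).
W = (1.15)(8.314)(388) × ln(3.48/17.1)
  = 3710 × -1.592
W_by_gas = -5906 J.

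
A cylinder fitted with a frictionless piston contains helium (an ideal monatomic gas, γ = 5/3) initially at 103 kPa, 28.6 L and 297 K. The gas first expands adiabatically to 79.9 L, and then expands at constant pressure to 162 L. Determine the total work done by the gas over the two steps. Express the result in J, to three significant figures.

W_total ≈ 3720 J

Step 1 (adiabatic): W = (P₁V₁ − P₂V₂)/(γ−1) = (2946 − 1485)/0.667 = 2191 J.
After step 1: P = 18.59 kPa, V = 79.9 L, T = 149.7 K.
Step 2 (isobaric): W = PΔV = (18.59 kPa)(162 − 79.9 L) = 1526 J.
W_total = 2191 + 1526 = 3717 J.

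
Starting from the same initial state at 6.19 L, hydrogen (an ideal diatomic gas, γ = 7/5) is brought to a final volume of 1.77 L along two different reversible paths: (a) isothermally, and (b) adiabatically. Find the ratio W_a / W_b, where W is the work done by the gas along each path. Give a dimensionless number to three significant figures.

W_a / W_b ≈ 0.770

Path (a) isothermal: W = P₁V₁ ln(V₂/V₁) → W_a/(P₁V₁) = -1.252.
Path (b) adiabatic: W = P₁V₁(1 − (V₁/V₂)^(γ−1))/(γ−1) → W_b/(P₁V₁) = -1.625.
W_a / W_b = -1.252 / -1.625 = 0.7704.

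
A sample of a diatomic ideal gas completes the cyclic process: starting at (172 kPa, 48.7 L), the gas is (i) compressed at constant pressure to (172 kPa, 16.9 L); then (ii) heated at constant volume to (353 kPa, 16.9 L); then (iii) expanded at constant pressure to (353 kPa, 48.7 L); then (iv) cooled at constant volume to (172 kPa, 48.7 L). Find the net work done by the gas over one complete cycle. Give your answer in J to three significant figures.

W_net ≈ 5760 J

Constant-volume legs do no work.
W(i) = (172)(16.9 − 48.7) = -5470 J; W(iii) = (353)(48.7 − 16.9) = 11225 J.
W_net = -5470 + 11225 = 5756 J (the clockwise enclosed area).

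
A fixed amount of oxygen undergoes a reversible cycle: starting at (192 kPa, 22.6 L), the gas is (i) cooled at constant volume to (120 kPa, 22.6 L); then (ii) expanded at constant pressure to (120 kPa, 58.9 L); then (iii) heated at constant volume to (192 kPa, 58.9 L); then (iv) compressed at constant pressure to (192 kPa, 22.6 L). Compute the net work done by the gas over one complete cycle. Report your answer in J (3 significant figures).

W_net ≈ -2610 J

Constant-volume legs do no work.
W(ii) = (120)(58.9 − 22.6) = 4356 J; W(iv) = (192)(22.6 − 58.9) = -6970 J.
W_net = 4356 − 6970 = -2614 J (the counter-clockwise enclosed area).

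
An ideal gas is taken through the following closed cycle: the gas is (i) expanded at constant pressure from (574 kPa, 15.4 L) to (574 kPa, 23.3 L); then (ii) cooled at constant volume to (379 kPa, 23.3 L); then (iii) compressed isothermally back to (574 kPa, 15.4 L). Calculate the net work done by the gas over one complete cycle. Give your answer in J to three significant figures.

W_net ≈ 878 J

Leg (i): W = PΔV = (574)(23.3 − 15.4) = 4535 J.
Leg (ii): W = 0.
Leg (iii): W = PᵢVᵢ ln(V_f/Vᵢ) = (8831) ln(15.4/23.3) = -3657 J.
W_net = 4535 − 3657 = 877.9 J.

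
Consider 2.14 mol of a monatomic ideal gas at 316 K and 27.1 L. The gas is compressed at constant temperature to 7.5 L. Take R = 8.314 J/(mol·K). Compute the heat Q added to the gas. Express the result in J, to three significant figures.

Q ≈ -7220 J

Isothermal ⇒ ΔU = 0, so Q = W = nRT ln(V₂/V₁).
Q = (2.14)(8.314)(316) ln(7.5/27.1) = 5622 × -1.285 = -7223 J.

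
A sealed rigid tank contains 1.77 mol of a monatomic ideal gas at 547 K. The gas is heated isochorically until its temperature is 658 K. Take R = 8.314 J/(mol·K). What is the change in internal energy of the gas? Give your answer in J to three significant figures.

ΔU ≈ 2450 J

Constant volume ⇒ W = 0, so Q = ΔU = nCᵥΔT with Cᵥ = 3R/2 = 12.47 J/(mol·K).
ΔU = (1.77)(12.47)(658 − 547) = 2450 J.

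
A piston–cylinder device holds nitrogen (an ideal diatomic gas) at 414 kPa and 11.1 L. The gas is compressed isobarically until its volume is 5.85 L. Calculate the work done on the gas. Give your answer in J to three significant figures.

W ≈ 2170 J

Isobaric: W = P ΔV.
W = (414 kPa)(5.85 − 11.1 L) = (414)(-5.25) = -2174 J.
Work on gas = −W_by = 2174 J.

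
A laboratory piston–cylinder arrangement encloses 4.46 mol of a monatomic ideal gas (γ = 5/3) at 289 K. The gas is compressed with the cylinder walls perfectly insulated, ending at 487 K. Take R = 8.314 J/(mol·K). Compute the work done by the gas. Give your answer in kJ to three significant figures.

W ≈ -11.0 kJ

Adiabatic ⇒ Q = 0, so W_by = −ΔU = nCᵥ(T₁ − T₂).
Cᵥ = 3R/2 = 12.47 J/(mol·K).
W = (4.46)(12.47)(289 − 487) = -11013 J.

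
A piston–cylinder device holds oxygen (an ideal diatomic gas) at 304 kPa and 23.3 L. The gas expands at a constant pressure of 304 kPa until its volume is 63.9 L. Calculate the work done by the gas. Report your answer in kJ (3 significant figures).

Isobaric: W = P ΔV.
W = (304 kPa)(63.9 − 23.3 L) = (304)(40.6) = 12342 J.

W ≈ 12.3 kJ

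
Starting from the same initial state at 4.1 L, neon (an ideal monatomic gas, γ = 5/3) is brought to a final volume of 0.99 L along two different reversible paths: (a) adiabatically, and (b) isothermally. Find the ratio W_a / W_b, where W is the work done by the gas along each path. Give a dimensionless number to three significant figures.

Path (a) adiabatic: W = P₁V₁(1 − (V₁/V₂)^(γ−1))/(γ−1) → W_a/(P₁V₁) = -2.368.
Path (b) isothermal: W = P₁V₁ ln(V₂/V₁) → W_b/(P₁V₁) = -1.421.
W_a / W_b = -2.368 / -1.421 = 1.667.

W_a / W_b ≈ 1.67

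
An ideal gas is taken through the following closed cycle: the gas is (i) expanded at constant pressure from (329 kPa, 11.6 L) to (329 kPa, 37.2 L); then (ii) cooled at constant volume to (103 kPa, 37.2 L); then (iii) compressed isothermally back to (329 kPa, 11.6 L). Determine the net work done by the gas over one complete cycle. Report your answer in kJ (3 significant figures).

W_net ≈ 3.96 kJ

Leg (i): W = PΔV = (329)(37.2 − 11.6) = 8422 J.
Leg (ii): W = 0.
Leg (iii): W = PᵢVᵢ ln(V_f/Vᵢ) = (3832) ln(11.6/37.2) = -4465 J.
W_net = 8422 − 4465 = 3957 J.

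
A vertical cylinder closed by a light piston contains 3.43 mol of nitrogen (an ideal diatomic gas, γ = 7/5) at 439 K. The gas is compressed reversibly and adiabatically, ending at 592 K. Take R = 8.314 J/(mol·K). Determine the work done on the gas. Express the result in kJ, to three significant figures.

Adiabatic ⇒ Q = 0, so W_by = −ΔU = nCᵥ(T₁ − T₂).
Cᵥ = 5R/2 = 20.79 J/(mol·K).
W = (3.43)(20.79)(439 − 592) = -10908 J.
Work on gas = −W_by = 10908 J.

W ≈ 10.9 kJ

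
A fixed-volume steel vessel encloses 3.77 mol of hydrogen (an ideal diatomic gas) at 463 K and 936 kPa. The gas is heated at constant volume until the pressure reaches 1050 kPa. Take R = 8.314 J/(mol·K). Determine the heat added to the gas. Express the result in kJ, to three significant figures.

Q ≈ 4.42 kJ

Constant volume ⇒ W = 0, so Q = ΔU = nCᵥΔT with Cᵥ = 5R/2 = 20.79 J/(mol·K).
At constant V, T₂/T₁ = P₂/P₁ ⇒ ΔT = T₁(P₂/P₁ − 1) = 463·(1050/936 − 1) = 56.39 K.
ΔU = (3.77)(20.79)(56.39) = 4419 J.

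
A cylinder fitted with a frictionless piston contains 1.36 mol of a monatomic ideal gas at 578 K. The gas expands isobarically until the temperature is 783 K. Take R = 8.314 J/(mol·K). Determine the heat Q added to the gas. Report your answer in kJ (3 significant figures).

Isobaric: W = nRΔT = (1.36)(8.314)(205) = 2318 J.
ΔU = nCᵥΔT with Cᵥ = 3R/2: ΔU = (1.36)(12.47)(205) = 3477 J.
Q = ΔU + W = 3477 + 2318 = 5795 J.

Q ≈ 5.79 kJ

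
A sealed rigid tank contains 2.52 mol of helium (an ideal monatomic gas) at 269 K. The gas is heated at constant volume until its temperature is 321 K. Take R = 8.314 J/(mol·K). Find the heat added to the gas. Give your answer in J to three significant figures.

Q ≈ 1630 J

Constant volume ⇒ W = 0, so Q = ΔU = nCᵥΔT with Cᵥ = 3R/2 = 12.47 J/(mol·K).
ΔU = (2.52)(12.47)(321 − 269) = 1634 J.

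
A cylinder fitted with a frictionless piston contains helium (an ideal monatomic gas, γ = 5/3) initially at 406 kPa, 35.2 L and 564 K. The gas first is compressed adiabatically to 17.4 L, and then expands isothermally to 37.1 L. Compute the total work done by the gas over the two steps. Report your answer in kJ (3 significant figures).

W_total ≈ 4.46 kJ

Step 1 (adiabatic): W = (P₁V₁ − P₂V₂)/(γ−1) = (14291 − 22859)/0.667 = -12852 J.
After step 1: P = 1314 kPa, V = 17.4 L, T = 902.1 K.
Step 2 (isothermal): W = P₁V₁ ln(V₂/V₁) = (22859) ln(37.1/17.4) = 17308 J.
W_total = -12852 + 17308 = 4456 J.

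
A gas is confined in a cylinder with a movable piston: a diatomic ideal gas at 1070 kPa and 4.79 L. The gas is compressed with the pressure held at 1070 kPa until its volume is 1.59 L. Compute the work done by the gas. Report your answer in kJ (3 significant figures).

W ≈ -3.42 kJ

Isobaric: W = P ΔV.
W = (1070 kPa)(1.59 − 4.79 L) = (1070)(-3.2) = -3424 J.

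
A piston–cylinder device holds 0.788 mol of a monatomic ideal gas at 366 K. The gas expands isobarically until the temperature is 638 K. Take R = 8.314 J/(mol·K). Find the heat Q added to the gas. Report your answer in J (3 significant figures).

Q ≈ 4450 J

Isobaric: W = nRΔT = (0.788)(8.314)(272) = 1782 J.
ΔU = nCᵥΔT with Cᵥ = 3R/2: ΔU = (0.788)(12.47)(272) = 2673 J.
Q = ΔU + W = 2673 + 1782 = 4455 J.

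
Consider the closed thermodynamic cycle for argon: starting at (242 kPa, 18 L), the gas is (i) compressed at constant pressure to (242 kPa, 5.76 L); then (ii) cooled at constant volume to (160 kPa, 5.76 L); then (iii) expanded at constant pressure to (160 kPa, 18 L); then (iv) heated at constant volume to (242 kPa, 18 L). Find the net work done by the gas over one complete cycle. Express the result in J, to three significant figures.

W_net ≈ -1000 J

Constant-volume legs do no work.
W(i) = (242)(5.76 − 18) = -2962 J; W(iii) = (160)(18 − 5.76) = 1958 J.
W_net = -2962 + 1958 = -1004 J (the counter-clockwise enclosed area).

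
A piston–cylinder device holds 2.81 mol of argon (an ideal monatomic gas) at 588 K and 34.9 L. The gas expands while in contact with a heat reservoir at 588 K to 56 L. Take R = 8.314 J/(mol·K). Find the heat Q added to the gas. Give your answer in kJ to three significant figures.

Q ≈ 6.50 kJ

Isothermal ⇒ ΔU = 0, so Q = W = nRT ln(V₂/V₁).
Q = (2.81)(8.314)(588) ln(56/34.9) = 13737 × 0.4729 = 6496 J.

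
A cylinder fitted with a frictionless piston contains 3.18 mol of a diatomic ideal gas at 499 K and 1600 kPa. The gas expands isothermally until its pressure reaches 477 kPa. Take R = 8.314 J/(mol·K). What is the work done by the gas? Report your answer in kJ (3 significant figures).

W ≈ 16.0 kJ

Isothermal process: W = nRT ln(V₂/V₁) = nRT ln(P₁/P₂).
W = (3.18)(8.314)(499) × ln(1600/477)
  = 13193 × ln(3.354) = 13193 × 1.21
W_by_gas = 15967 J.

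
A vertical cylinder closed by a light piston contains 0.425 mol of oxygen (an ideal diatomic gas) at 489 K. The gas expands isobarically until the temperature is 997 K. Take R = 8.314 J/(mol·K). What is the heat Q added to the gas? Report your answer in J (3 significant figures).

Isobaric: W = nRΔT = (0.425)(8.314)(508) = 1795 J.
ΔU = nCᵥΔT with Cᵥ = 5R/2: ΔU = (0.425)(20.79)(508) = 4487 J.
Q = ΔU + W = 4487 + 1795 = 6282 J.

Q ≈ 6280 J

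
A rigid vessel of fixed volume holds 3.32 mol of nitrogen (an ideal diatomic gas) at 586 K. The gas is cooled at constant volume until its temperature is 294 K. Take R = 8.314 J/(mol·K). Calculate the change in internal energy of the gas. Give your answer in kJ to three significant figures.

Constant volume ⇒ W = 0, so Q = ΔU = nCᵥΔT with Cᵥ = 5R/2 = 20.79 J/(mol·K).
ΔU = (3.32)(20.79)(294 − 586) = -20150 J.

ΔU ≈ -20.1 kJ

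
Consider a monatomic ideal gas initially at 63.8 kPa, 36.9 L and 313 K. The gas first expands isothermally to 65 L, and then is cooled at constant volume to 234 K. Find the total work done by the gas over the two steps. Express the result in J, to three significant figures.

W_total ≈ 1330 J

Step 1 (isothermal): W = P₁V₁ ln(V₂/V₁) = (2354) ln(65/36.9) = 1333 J.
Step 2 (isochoric): W = 0 (constant volume).
W_total = 1333 + 0 = 1333 J.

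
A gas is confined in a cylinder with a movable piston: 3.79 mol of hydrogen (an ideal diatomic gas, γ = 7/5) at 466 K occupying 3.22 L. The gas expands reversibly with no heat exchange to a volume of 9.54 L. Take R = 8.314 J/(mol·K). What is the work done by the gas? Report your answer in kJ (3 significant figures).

Adiabatic: TV^(γ−1) = const with γ = 7/5.
T₂ = T₁ (V₁/V₂)^(γ−1) = 466 × (3.22/9.54)^0.4 = 466 × 0.6476 = 301.8 K.
W_by = nCᵥ(T₁ − T₂) = (3.79)(20.79)(466 − 301.8) = 12935 J.

W ≈ 12.9 kJ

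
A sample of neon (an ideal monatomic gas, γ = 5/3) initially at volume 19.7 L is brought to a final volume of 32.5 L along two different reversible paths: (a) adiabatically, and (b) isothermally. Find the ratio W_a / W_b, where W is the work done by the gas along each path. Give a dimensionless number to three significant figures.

Path (a) adiabatic: W = P₁V₁(1 − (V₁/V₂)^(γ−1))/(γ−1) → W_a/(P₁V₁) = 0.4256.
Path (b) isothermal: W = P₁V₁ ln(V₂/V₁) → W_b/(P₁V₁) = 0.5006.
W_a / W_b = 0.4256 / 0.5006 = 0.8502.

W_a / W_b ≈ 0.850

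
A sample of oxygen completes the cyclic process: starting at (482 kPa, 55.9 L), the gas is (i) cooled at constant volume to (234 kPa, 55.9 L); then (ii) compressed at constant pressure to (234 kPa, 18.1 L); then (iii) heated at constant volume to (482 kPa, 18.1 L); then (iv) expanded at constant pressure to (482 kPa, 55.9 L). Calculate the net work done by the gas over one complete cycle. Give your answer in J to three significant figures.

Constant-volume legs do no work.
W(ii) = (234)(18.1 − 55.9) = -8845 J; W(iv) = (482)(55.9 − 18.1) = 18220 J.
W_net = -8845 + 18220 = 9374 J (the clockwise enclosed area).

W_net ≈ 9370 J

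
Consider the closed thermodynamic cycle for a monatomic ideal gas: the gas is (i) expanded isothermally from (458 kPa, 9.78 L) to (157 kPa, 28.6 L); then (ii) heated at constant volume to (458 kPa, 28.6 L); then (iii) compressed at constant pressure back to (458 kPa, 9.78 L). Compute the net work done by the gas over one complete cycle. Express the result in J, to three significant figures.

W_net ≈ -3810 J

Leg (i): W = PᵢVᵢ ln(V_f/Vᵢ) = (4479) ln(28.6/9.78) = 4807 J.
Leg (ii): W = 0.
Leg (iii): W = PΔV = (458)(9.78 − 28.6) = -8620 J.
W_net = 4807 − 8620 = -3813 J.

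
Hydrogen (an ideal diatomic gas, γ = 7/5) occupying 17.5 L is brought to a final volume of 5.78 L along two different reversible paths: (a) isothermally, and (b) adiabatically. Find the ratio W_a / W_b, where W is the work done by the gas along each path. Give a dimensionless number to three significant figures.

W_a / W_b ≈ 0.795

Path (a) isothermal: W = P₁V₁ ln(V₂/V₁) → W_a/(P₁V₁) = -1.108.
Path (b) adiabatic: W = P₁V₁(1 − (V₁/V₂)^(γ−1))/(γ−1) → W_b/(P₁V₁) = -1.394.
W_a / W_b = -1.108 / -1.394 = 0.7948.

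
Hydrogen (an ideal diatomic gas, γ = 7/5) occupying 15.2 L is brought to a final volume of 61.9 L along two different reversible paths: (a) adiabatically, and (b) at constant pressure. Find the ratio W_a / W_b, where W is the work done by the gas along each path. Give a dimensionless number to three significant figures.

W_a / W_b ≈ 0.350

Path (a) adiabatic: W = P₁V₁(1 − (V₁/V₂)^(γ−1))/(γ−1) → W_a/(P₁V₁) = 1.074.
Path (b) isobaric: W = P₁(V₂ − V₁) → W_b/(P₁V₁) = 3.072.
W_a / W_b = 1.074 / 3.072 = 0.3497.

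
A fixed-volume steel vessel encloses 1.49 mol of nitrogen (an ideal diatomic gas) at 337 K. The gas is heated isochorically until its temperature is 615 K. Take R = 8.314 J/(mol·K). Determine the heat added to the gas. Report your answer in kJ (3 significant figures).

Constant volume ⇒ W = 0, so Q = ΔU = nCᵥΔT with Cᵥ = 5R/2 = 20.79 J/(mol·K).
ΔU = (1.49)(20.79)(615 − 337) = 8610 J.

Q ≈ 8.61 kJ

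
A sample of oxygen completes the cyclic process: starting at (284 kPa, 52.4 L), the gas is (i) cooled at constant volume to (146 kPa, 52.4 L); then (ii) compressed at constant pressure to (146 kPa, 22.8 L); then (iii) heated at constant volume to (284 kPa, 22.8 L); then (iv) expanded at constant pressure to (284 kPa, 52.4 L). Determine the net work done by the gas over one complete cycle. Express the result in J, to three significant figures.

W_net ≈ 4080 J

Constant-volume legs do no work.
W(ii) = (146)(22.8 − 52.4) = -4322 J; W(iv) = (284)(52.4 − 22.8) = 8406 J.
W_net = -4322 + 8406 = 4085 J (the clockwise enclosed area).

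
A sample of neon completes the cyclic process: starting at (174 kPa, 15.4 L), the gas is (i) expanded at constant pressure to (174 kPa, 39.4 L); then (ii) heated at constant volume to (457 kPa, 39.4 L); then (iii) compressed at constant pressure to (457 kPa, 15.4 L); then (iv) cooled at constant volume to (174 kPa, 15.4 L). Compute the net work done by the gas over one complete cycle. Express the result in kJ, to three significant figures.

W_net ≈ -6.79 kJ

Constant-volume legs do no work.
W(i) = (174)(39.4 − 15.4) = 4176 J; W(iii) = (457)(15.4 − 39.4) = -10968 J.
W_net = 4176 − 10968 = -6792 J (the counter-clockwise enclosed area).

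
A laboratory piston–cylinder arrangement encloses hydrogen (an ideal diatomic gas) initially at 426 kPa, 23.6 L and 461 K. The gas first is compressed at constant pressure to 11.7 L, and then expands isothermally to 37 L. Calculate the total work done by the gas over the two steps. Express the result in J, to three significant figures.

W_total ≈ 669 J

Step 1 (isobaric): W = PΔV = (426 kPa)(11.7 − 23.6 L) = -5069 J.
After step 1: P = 426 kPa, V = 11.7 L, T = 228.5 K.
Step 2 (isothermal): W = P₁V₁ ln(V₂/V₁) = (4984) ln(37/11.7) = 5738 J.
W_total = -5069 + 5738 = 669.1 J.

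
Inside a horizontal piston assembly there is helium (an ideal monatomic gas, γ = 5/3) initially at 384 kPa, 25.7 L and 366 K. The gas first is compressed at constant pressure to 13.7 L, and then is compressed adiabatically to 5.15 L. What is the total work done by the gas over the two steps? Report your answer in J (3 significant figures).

W_total ≈ -11900 J

Step 1 (isobaric): W = PΔV = (384 kPa)(13.7 − 25.7 L) = -4608 J.
After step 1: P = 384 kPa, V = 13.7 L, T = 195.1 K.
Step 2 (adiabatic): W = (P₁V₁ − P₂V₂)/(γ−1) = (5261 − 10100)/0.667 = -7259 J.
W_total = -4608 − 7259 = -11867 J.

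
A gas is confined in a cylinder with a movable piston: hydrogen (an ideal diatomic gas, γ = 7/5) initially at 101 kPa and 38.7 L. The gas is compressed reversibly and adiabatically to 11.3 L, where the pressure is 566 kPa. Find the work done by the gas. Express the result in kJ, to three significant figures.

W ≈ -6.22 kJ

Adiabatic: W = (P₁V₁ − P₂V₂)/(γ − 1) with γ = 7/5.
P₁V₁ = 3909 J, P₂V₂ = 6396 J.
W = (3909 − 6396) / 0.4 = -6218 J.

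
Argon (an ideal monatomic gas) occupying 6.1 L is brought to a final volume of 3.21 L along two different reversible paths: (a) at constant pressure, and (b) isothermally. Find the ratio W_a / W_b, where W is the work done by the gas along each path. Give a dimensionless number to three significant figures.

W_a / W_b ≈ 0.738

Path (a) isobaric: W = P₁(V₂ − V₁) → W_a/(P₁V₁) = -0.4738.
Path (b) isothermal: W = P₁V₁ ln(V₂/V₁) → W_b/(P₁V₁) = -0.642.
W_a / W_b = -0.4738 / -0.642 = 0.7379.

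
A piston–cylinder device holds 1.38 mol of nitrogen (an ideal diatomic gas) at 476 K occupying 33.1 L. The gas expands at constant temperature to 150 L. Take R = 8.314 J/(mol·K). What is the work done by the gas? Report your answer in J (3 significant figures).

W ≈ 8250 J

Isothermal: W = nRT ln(V₂/V₁).
W = (1.38)(8.314)(476) × ln(150/33.1)
  = 5461 × 1.511
W_by_gas = 8253 J.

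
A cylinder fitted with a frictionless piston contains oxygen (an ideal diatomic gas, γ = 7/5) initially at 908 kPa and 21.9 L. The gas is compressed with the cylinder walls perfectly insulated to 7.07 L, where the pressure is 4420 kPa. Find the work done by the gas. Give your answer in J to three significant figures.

W ≈ -28400 J

Adiabatic: W = (P₁V₁ − P₂V₂)/(γ − 1) with γ = 7/5.
P₁V₁ = 19885 J, P₂V₂ = 31249 J.
W = (19885 − 31249) / 0.4 = -28411 J.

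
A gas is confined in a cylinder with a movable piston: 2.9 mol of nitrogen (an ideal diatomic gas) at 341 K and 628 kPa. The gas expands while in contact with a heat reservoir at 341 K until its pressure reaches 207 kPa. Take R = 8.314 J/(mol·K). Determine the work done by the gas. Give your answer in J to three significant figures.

Isothermal process: W = nRT ln(V₂/V₁) = nRT ln(P₁/P₂).
W = (2.9)(8.314)(341) × ln(628/207)
  = 8222 × ln(3.034) = 8222 × 1.11
W_by_gas = 9125 J.

W ≈ 9120 J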